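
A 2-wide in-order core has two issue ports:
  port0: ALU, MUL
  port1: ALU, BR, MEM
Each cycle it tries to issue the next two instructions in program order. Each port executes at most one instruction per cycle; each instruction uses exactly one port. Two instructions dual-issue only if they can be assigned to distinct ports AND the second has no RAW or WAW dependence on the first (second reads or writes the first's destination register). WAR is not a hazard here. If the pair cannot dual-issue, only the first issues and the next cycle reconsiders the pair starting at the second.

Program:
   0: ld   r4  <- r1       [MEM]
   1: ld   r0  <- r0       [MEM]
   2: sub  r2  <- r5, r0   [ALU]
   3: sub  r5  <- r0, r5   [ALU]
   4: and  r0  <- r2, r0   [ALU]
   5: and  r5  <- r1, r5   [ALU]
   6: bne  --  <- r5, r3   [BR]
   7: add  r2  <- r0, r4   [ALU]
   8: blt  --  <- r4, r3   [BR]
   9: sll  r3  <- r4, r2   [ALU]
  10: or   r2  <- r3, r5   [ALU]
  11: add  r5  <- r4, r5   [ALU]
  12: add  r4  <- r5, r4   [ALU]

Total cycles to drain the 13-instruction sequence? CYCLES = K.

CYCLES = 8

  cy0 -> i0 (ld) no-port MEM/MEM
  cy1 -> i1 (ld) RAW r0
  cy2 -> i2/i3 (sub/sub) 2-wide
  cy3 -> i4/i5 (and/and) 2-wide
  cy4 -> i6/i7 (bne/add) 2-wide
  cy5 -> i8/i9 (blt/sll) 2-wide
  cy6 -> i10/i11 (or/add) 2-wide
  cy7 -> i12 (add) tail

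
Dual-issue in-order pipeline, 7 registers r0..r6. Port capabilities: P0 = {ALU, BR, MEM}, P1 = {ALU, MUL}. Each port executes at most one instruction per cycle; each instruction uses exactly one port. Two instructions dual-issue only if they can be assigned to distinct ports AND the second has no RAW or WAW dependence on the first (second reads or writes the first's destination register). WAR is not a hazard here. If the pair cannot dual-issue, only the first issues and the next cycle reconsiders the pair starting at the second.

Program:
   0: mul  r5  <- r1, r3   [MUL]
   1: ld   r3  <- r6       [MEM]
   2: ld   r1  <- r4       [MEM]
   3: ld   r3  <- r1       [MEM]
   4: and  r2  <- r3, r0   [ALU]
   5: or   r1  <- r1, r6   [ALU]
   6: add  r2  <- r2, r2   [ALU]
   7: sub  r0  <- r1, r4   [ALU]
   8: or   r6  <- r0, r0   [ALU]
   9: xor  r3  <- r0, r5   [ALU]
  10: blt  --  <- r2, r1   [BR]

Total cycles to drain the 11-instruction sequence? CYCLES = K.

CYCLES = 7

  cy0 -> i0+i1 (mul.MUL+ld.MEM) 2-wide
  cy1 -> i2 (ld.MEM) no-port MEM/MEM
  cy2 -> i3 (ld.MEM) RAW r3
  cy3 -> i4+i5 (and.ALU+or.ALU) 2-wide
  cy4 -> i6+i7 (add.ALU+sub.ALU) 2-wide
  cy5 -> i8+i9 (or.ALU+xor.ALU) 2-wide
  cy6 -> i10 (blt.BR) tail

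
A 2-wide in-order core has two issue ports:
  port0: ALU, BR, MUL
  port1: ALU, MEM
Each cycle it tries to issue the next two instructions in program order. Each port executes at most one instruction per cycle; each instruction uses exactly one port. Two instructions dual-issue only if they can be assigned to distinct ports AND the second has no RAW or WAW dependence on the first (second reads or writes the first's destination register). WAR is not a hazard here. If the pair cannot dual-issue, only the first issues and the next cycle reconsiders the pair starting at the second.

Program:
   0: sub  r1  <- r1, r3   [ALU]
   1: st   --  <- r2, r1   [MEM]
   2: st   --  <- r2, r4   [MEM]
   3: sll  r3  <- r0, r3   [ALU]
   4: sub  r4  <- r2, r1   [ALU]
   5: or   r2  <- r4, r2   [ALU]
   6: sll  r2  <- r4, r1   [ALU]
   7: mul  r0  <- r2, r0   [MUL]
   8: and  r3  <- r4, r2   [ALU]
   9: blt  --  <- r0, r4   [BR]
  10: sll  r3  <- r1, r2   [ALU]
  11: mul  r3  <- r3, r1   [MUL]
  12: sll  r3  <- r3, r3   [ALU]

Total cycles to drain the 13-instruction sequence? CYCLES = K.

#0 head=0: sub i0 RAW r1
#1 head=1: st i1 no-port MEM/MEM
#2 head=2: st;sll i2+i3 2-wide
#3 head=4: sub i4 RAW r4
#4 head=5: or i5 WAW r2
#5 head=6: sll i6 RAW r2
#6 head=7: mul;and i7+i8 2-wide
#7 head=9: blt;sll i9+i10 2-wide
#8 head=11: mul i11 RAW+WAW r3
#9 head=12: sll i12 tail

CYCLES = 10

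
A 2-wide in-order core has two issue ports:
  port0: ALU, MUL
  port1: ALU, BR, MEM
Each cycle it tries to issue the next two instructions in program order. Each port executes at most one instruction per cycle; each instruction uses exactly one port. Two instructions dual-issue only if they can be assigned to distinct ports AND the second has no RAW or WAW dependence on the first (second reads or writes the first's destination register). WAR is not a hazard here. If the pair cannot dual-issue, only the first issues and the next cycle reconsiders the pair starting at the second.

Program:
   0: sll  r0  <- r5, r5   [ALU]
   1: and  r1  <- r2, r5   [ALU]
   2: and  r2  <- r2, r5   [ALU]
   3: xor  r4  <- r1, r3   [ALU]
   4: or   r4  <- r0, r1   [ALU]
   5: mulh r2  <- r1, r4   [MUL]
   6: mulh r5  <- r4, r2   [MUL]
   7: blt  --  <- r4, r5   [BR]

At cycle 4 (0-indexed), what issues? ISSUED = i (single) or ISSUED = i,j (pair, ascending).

ISSUED = 6

[0] i0&i1  sll.ALU;and.ALU  -- pair
[1] i2&i3  and.ALU;xor.ALU  -- pair
[2] i4  or.ALU  -- RAW r4
[3] i5  mulh.MUL  -- no-port MUL/MUL
[4] i6  mulh.MUL  -- RAW r5
[5] i7  blt.BR  -- tail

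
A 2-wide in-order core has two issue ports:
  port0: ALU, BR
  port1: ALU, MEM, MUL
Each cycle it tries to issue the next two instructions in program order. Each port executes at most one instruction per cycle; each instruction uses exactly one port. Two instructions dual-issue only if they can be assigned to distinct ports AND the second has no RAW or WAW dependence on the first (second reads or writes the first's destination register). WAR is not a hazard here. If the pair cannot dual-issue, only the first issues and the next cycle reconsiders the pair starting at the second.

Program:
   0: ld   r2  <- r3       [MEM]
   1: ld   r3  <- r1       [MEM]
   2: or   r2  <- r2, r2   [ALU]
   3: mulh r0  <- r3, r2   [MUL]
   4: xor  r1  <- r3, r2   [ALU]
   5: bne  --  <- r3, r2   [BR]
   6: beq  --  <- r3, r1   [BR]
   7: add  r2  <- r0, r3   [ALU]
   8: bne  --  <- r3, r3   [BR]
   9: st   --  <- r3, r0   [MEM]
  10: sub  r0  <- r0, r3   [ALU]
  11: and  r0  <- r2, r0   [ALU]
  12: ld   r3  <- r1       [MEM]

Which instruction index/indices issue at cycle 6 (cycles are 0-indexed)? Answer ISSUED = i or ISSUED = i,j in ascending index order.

ISSUED = 10

0. ld @i0  | no-port MEM/MEM
1. ld or @i1/i2  | pair
2. mulh xor @i3/i4  | pair
3. bne @i5  | no-port BR/BR
4. beq add @i6/i7  | pair
5. bne st @i8/i9  | pair
6. sub @i10  | RAW+WAW r0
7. and ld @i11/i12  | pair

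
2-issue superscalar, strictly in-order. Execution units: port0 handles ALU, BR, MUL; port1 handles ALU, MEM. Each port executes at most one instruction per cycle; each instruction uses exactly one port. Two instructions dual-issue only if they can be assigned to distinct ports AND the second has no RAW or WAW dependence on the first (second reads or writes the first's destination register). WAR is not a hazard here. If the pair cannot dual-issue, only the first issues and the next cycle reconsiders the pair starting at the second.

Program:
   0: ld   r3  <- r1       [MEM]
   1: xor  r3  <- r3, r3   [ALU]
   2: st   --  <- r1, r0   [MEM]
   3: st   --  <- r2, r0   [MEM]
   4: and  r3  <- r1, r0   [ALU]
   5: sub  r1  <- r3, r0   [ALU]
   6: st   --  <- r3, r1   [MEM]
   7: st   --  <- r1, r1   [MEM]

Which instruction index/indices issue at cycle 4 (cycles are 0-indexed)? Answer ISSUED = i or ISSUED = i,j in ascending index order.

ISSUED = 6

#0 head=0: ld.MEM i0 RAW+WAW r3
#1 head=1: xor.ALU+st.MEM i1&i2 dual
#2 head=3: st.MEM+and.ALU i3&i4 dual
#3 head=5: sub.ALU i5 RAW r1
#4 head=6: st.MEM i6 no-port MEM/MEM
#5 head=7: st.MEM i7 tail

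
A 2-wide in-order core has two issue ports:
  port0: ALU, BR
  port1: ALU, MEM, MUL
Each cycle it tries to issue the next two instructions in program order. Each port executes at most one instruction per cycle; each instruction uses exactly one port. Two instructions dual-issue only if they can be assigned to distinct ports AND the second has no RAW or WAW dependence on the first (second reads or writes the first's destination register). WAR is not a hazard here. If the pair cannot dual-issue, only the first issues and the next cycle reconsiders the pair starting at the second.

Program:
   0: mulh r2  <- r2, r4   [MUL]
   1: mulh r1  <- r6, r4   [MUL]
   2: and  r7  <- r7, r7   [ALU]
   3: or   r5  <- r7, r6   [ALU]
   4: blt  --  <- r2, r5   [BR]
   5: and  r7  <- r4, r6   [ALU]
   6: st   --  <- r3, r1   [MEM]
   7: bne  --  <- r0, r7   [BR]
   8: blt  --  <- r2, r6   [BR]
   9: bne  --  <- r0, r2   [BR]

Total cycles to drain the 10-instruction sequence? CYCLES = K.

  cy0 -> i0 (mulh) no-port MUL/MUL
  cy1 -> i1/i2 (mulh;and) pair
  cy2 -> i3 (or) RAW r5
  cy3 -> i4/i5 (blt;and) pair
  cy4 -> i6/i7 (st;bne) pair
  cy5 -> i8 (blt) no-port BR/BR
  cy6 -> i9 (bne) tail

CYCLES = 7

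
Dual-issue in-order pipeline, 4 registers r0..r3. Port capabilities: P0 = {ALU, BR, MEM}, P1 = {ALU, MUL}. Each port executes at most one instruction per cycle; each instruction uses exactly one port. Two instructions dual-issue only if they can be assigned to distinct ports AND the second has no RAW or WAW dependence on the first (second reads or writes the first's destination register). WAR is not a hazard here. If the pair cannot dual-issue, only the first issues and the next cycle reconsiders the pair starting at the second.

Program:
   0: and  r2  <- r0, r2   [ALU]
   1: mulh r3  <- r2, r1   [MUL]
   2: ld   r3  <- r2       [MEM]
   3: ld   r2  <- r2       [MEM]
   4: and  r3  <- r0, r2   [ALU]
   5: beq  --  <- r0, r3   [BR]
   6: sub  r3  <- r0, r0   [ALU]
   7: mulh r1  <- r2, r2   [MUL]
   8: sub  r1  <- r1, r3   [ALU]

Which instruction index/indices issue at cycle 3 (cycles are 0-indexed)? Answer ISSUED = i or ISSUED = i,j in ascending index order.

[0] i0  and.ALU  -- RAW r2
[1] i1  mulh.MUL  -- WAW r3
[2] i2  ld.MEM  -- no-port MEM/MEM
[3] i3  ld.MEM  -- RAW r2
[4] i4  and.ALU  -- RAW r3
[5] i5&i6  beq.BR sub.ALU  -- dual
[6] i7  mulh.MUL  -- RAW+WAW r1
[7] i8  sub.ALU  -- tail

ISSUED = 3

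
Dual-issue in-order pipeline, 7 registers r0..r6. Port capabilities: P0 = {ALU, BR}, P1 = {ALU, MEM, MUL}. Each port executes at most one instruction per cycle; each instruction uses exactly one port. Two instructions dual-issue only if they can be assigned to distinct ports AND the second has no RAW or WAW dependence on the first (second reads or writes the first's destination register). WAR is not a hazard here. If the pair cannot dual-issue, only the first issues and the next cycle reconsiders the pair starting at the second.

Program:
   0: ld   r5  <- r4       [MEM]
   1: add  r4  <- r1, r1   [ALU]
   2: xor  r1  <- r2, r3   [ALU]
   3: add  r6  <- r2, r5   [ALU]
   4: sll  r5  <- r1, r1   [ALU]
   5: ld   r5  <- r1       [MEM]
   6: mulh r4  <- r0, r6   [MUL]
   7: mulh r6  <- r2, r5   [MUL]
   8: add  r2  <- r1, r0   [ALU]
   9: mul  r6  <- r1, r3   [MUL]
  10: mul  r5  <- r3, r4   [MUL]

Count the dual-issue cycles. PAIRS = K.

PAIRS = 3

  cy0 -> i0,i1 (ld+add) 2-wide
  cy1 -> i2,i3 (xor+add) 2-wide
  cy2 -> i4 (sll) WAW r5
  cy3 -> i5 (ld) no-port MEM/MUL
  cy4 -> i6 (mulh) no-port MUL/MUL
  cy5 -> i7,i8 (mulh+add) 2-wide
  cy6 -> i9 (mul) no-port MUL/MUL
  cy7 -> i10 (mul) tail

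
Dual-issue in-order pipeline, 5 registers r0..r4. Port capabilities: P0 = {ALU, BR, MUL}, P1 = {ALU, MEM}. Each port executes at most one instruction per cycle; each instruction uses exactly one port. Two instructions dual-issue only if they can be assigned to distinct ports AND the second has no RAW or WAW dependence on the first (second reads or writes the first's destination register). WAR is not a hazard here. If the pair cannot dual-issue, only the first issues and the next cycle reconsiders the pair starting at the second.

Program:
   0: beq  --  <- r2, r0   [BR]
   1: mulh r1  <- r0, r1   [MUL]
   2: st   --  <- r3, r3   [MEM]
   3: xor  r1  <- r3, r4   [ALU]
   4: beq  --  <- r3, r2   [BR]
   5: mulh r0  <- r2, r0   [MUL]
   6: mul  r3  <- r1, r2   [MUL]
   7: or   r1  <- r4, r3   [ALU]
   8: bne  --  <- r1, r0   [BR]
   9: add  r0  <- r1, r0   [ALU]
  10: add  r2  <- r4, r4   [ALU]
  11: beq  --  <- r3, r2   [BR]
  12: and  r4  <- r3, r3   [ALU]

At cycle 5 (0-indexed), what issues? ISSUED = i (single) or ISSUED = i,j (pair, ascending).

ISSUED = 7

t=0 i0:beq.BR ; no-port BR/MUL
t=1 i1,i2:mulh.MUL st.MEM ; dual
t=2 i3,i4:xor.ALU beq.BR ; dual
t=3 i5:mulh.MUL ; no-port MUL/MUL
t=4 i6:mul.MUL ; RAW r3
t=5 i7:or.ALU ; RAW r1
t=6 i8,i9:bne.BR add.ALU ; dual
t=7 i10:add.ALU ; RAW r2
t=8 i11,i12:beq.BR and.ALU ; dual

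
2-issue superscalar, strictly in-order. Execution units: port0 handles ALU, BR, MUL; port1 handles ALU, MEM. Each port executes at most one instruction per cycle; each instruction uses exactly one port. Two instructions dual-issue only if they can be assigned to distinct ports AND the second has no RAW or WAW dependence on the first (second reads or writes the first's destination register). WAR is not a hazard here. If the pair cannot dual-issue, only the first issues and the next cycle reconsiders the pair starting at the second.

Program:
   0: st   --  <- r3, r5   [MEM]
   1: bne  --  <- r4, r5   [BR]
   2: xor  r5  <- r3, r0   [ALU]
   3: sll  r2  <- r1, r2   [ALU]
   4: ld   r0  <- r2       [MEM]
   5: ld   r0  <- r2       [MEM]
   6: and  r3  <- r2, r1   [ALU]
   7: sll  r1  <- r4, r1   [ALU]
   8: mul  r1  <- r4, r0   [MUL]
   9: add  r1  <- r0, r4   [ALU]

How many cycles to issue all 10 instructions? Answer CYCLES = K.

CYCLES = 7

  cy0 -> i0,i1 (st;bne) pair
  cy1 -> i2,i3 (xor;sll) pair
  cy2 -> i4 (ld) no-port MEM/MEM
  cy3 -> i5,i6 (ld;and) pair
  cy4 -> i7 (sll) WAW r1
  cy5 -> i8 (mul) WAW r1
  cy6 -> i9 (add) tail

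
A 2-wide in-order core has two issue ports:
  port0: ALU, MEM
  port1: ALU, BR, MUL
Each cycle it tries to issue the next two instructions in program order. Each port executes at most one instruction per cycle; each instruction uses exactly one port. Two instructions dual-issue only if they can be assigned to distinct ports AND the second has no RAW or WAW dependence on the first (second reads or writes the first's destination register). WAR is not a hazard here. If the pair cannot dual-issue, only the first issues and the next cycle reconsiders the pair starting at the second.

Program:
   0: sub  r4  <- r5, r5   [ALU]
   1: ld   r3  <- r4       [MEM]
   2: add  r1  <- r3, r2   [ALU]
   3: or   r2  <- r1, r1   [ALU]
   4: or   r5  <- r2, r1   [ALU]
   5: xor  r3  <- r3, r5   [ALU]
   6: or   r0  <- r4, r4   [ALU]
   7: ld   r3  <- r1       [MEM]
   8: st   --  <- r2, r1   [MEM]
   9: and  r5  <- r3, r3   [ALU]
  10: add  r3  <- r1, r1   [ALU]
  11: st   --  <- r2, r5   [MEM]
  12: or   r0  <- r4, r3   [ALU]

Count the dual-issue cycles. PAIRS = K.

PAIRS = 3

t=0 i0:sub ; RAW r4
t=1 i1:ld ; RAW r3
t=2 i2:add ; RAW r1
t=3 i3:or ; RAW r2
t=4 i4:or ; RAW r5
t=5 i5,i6:xor/or ; dual
t=6 i7:ld ; no-port MEM/MEM
t=7 i8,i9:st/and ; dual
t=8 i10,i11:add/st ; dual
t=9 i12:or ; tail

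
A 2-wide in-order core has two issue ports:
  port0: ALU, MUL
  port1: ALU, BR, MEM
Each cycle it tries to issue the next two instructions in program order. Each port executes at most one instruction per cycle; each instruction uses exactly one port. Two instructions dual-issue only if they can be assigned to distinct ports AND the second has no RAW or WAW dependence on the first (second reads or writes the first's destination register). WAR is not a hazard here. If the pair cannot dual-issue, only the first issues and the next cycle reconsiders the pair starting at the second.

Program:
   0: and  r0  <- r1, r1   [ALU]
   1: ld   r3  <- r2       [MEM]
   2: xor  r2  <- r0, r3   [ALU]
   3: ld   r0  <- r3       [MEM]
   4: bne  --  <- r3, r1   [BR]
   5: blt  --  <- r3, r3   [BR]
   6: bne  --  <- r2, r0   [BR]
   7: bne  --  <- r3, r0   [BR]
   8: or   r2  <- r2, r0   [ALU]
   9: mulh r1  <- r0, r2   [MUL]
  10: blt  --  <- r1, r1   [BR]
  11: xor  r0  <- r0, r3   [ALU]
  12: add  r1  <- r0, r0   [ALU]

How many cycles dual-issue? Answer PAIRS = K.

[0] i0+i1  and.ALU;ld.MEM  -- pair
[1] i2+i3  xor.ALU;ld.MEM  -- pair
[2] i4  bne.BR  -- no-port BR/BR
[3] i5  blt.BR  -- no-port BR/BR
[4] i6  bne.BR  -- no-port BR/BR
[5] i7+i8  bne.BR;or.ALU  -- pair
[6] i9  mulh.MUL  -- RAW r1
[7] i10+i11  blt.BR;xor.ALU  -- pair
[8] i12  add.ALU  -- tail

PAIRS = 4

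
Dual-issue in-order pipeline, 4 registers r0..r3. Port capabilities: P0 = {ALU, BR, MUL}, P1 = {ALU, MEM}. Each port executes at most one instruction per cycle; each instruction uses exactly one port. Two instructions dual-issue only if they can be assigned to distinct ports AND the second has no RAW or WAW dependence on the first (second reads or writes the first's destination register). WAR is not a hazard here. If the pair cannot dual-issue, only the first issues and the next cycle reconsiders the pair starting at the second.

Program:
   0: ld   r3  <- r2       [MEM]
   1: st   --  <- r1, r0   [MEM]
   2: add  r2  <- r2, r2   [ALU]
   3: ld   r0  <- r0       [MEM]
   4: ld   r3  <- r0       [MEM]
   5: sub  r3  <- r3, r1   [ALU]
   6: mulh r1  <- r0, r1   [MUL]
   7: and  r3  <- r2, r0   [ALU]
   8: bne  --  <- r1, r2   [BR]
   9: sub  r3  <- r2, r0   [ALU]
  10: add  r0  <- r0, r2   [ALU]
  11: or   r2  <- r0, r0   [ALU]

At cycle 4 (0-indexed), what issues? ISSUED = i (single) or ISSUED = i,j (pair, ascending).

ISSUED = 5,6

0. ld @i0  | no-port MEM/MEM
1. st;add @i1&i2  | dual
2. ld @i3  | no-port MEM/MEM
3. ld @i4  | RAW+WAW r3
4. sub;mulh @i5&i6  | dual
5. and;bne @i7&i8  | dual
6. sub;add @i9&i10  | dual
7. or @i11  | tail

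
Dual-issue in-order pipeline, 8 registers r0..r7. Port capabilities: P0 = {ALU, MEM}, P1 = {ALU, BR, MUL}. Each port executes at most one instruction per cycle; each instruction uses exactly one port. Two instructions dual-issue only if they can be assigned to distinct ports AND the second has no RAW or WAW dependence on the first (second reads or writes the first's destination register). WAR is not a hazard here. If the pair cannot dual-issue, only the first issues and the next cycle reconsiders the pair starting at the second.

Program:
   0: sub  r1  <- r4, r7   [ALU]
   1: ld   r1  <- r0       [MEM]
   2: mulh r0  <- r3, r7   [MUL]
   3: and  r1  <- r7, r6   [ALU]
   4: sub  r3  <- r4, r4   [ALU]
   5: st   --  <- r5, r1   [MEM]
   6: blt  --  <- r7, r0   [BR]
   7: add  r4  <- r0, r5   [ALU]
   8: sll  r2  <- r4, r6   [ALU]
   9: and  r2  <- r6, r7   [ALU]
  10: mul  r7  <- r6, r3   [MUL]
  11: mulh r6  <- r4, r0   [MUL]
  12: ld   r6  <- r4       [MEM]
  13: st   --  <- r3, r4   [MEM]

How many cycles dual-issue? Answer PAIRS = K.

PAIRS = 4

#0 head=0: sub.ALU i0 WAW r1
#1 head=1: ld.MEM+mulh.MUL i1&i2 2-wide
#2 head=3: and.ALU+sub.ALU i3&i4 2-wide
#3 head=5: st.MEM+blt.BR i5&i6 2-wide
#4 head=7: add.ALU i7 RAW r4
#5 head=8: sll.ALU i8 WAW r2
#6 head=9: and.ALU+mul.MUL i9&i10 2-wide
#7 head=11: mulh.MUL i11 WAW r6
#8 head=12: ld.MEM i12 no-port MEM/MEM
#9 head=13: st.MEM i13 tail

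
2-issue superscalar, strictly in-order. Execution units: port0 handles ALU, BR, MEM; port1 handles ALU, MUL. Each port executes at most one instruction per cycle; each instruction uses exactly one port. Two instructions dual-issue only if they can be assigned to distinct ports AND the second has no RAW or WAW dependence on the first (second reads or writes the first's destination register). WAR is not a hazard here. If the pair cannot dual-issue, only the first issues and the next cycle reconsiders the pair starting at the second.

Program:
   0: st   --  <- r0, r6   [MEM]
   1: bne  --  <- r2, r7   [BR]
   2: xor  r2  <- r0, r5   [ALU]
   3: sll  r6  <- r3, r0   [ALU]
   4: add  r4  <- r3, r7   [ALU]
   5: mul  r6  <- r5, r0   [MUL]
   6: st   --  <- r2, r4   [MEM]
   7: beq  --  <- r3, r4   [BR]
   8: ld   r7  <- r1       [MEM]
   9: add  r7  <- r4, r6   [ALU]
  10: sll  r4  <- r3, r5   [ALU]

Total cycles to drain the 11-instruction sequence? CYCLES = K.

CYCLES = 7

0. st @i0  | no-port MEM/BR
1. bne+xor @i1&i2  | dual
2. sll+add @i3&i4  | dual
3. mul+st @i5&i6  | dual
4. beq @i7  | no-port BR/MEM
5. ld @i8  | WAW r7
6. add+sll @i9&i10  | dual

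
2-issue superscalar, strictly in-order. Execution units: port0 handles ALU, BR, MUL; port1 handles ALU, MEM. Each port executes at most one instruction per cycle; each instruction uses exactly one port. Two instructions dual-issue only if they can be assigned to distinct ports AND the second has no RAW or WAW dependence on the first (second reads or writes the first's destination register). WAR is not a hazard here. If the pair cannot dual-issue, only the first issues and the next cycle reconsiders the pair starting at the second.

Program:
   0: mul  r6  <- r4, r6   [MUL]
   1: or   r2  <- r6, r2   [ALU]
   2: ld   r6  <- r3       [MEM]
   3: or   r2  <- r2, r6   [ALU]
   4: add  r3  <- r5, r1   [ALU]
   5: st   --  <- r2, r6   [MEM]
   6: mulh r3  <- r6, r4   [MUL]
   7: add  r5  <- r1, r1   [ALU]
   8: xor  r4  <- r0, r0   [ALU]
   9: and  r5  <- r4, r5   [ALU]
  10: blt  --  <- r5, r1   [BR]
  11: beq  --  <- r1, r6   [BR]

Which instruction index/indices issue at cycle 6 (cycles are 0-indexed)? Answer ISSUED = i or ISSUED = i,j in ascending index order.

0. mul.MUL @i0  | RAW r6
1. or.ALU/ld.MEM @i1,i2  | dual
2. or.ALU/add.ALU @i3,i4  | dual
3. st.MEM/mulh.MUL @i5,i6  | dual
4. add.ALU/xor.ALU @i7,i8  | dual
5. and.ALU @i9  | RAW r5
6. blt.BR @i10  | no-port BR/BR
7. beq.BR @i11  | tail

ISSUED = 10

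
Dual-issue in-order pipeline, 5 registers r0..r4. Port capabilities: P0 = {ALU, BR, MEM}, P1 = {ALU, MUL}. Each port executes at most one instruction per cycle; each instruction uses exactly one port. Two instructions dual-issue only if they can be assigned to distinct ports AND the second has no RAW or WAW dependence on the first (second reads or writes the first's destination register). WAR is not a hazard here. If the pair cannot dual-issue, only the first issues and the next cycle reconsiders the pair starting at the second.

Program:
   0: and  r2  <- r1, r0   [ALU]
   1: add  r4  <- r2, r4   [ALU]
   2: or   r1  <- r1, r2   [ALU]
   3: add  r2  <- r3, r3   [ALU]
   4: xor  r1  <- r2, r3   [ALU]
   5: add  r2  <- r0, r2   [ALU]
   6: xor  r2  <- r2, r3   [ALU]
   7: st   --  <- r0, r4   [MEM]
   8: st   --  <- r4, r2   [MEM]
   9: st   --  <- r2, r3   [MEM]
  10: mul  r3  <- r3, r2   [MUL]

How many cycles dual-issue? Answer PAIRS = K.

[0] i0  and.ALU  -- RAW r2
[1] i1,i2  add.ALU or.ALU  -- pair
[2] i3  add.ALU  -- RAW r2
[3] i4,i5  xor.ALU add.ALU  -- pair
[4] i6,i7  xor.ALU st.MEM  -- pair
[5] i8  st.MEM  -- no-port MEM/MEM
[6] i9,i10  st.MEM mul.MUL  -- pair

PAIRS = 4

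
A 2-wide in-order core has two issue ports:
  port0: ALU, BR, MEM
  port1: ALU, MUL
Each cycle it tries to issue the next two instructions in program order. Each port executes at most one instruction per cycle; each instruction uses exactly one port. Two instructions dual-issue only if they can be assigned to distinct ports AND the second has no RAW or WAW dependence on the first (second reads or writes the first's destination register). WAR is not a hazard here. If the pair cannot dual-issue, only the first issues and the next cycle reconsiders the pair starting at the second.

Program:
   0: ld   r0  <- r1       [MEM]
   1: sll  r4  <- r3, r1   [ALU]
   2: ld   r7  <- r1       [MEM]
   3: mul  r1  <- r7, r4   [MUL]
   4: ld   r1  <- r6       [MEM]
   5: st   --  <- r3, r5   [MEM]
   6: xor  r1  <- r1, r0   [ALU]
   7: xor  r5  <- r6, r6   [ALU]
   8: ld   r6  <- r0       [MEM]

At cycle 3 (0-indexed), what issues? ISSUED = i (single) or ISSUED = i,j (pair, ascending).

ISSUED = 4

0. ld+sll @i0+i1  | dual
1. ld @i2  | RAW r7
2. mul @i3  | WAW r1
3. ld @i4  | no-port MEM/MEM
4. st+xor @i5+i6  | dual
5. xor+ld @i7+i8  | dual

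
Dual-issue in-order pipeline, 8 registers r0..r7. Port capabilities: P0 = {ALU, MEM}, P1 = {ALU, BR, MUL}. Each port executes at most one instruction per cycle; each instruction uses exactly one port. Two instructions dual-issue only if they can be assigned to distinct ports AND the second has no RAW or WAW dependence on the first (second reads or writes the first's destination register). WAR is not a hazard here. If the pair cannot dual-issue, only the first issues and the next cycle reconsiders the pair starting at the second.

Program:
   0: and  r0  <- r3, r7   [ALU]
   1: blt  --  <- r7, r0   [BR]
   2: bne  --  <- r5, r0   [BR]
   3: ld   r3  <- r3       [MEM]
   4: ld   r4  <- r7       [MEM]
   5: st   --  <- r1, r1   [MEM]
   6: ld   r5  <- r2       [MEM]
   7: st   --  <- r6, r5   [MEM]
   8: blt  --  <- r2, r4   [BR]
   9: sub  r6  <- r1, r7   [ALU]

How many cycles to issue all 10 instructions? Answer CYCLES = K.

CYCLES = 8

0. and @i0  | RAW r0
1. blt @i1  | no-port BR/BR
2. bne ld @i2,i3  | dual
3. ld @i4  | no-port MEM/MEM
4. st @i5  | no-port MEM/MEM
5. ld @i6  | no-port MEM/MEM
6. st blt @i7,i8  | dual
7. sub @i9  | tail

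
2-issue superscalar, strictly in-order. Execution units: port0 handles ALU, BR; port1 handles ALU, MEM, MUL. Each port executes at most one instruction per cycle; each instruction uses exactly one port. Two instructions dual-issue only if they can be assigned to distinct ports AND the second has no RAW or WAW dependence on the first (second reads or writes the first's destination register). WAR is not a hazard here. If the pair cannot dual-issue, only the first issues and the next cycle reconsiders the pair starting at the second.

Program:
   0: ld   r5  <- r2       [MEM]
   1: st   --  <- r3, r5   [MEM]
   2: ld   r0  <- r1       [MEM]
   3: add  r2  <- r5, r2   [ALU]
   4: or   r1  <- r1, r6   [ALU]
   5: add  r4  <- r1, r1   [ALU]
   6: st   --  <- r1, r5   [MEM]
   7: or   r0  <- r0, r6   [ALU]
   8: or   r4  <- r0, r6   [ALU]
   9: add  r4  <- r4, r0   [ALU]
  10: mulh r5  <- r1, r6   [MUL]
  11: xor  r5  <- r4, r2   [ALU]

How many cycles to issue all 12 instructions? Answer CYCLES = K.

CYCLES = 9

c0: i0 ld.MEM  no-port MEM/MEM
c1: i1 st.MEM  no-port MEM/MEM
c2: i2&i3 ld.MEM add.ALU  2-wide
c3: i4 or.ALU  RAW r1
c4: i5&i6 add.ALU st.MEM  2-wide
c5: i7 or.ALU  RAW r0
c6: i8 or.ALU  RAW+WAW r4
c7: i9&i10 add.ALU mulh.MUL  2-wide
c8: i11 xor.ALU  tail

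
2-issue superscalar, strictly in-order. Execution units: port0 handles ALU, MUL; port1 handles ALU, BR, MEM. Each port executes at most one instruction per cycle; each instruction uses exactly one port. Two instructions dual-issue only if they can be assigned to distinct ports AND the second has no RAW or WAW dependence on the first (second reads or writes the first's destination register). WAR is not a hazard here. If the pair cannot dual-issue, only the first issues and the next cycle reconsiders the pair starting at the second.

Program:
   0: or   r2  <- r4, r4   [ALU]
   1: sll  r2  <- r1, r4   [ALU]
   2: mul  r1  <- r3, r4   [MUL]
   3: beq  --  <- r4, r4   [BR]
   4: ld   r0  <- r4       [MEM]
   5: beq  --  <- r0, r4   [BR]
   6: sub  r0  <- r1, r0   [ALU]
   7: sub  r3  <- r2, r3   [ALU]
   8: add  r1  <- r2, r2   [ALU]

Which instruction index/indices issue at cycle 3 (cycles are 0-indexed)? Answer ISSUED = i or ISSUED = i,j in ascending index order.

0. or.ALU @i0  | WAW r2
1. sll.ALU/mul.MUL @i1,i2  | dual
2. beq.BR @i3  | no-port BR/MEM
3. ld.MEM @i4  | no-port MEM/BR
4. beq.BR/sub.ALU @i5,i6  | dual
5. sub.ALU/add.ALU @i7,i8  | dual

ISSUED = 4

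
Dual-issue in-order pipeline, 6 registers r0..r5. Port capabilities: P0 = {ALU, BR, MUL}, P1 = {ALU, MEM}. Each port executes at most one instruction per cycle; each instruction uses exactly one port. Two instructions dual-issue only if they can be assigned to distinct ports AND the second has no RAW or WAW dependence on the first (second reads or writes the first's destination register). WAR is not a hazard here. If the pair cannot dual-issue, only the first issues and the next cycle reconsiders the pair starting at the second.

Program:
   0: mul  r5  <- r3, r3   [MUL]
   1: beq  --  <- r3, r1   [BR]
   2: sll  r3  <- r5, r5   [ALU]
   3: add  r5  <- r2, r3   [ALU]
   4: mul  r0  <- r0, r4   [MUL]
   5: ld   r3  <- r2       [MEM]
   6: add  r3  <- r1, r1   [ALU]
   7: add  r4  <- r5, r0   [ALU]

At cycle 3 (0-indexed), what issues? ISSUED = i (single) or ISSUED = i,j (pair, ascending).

  cy0 -> i0 (mul.MUL) no-port MUL/BR
  cy1 -> i1,i2 (beq.BR+sll.ALU) dual
  cy2 -> i3,i4 (add.ALU+mul.MUL) dual
  cy3 -> i5 (ld.MEM) WAW r3
  cy4 -> i6,i7 (add.ALU+add.ALU) dual

ISSUED = 5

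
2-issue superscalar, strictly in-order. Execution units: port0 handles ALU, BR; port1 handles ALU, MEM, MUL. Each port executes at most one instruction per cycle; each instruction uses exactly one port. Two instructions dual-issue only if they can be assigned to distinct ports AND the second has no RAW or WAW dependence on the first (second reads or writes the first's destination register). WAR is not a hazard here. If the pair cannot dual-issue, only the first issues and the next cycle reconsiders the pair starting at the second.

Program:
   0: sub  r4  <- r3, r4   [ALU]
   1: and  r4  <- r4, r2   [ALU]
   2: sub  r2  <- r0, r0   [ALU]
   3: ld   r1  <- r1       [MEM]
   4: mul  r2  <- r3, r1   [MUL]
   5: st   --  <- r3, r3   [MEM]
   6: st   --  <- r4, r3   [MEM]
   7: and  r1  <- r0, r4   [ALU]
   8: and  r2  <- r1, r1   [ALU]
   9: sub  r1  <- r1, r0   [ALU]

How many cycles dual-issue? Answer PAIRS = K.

[0] i0  sub  -- RAW+WAW r4
[1] i1/i2  and/sub  -- dual
[2] i3  ld  -- no-port MEM/MUL
[3] i4  mul  -- no-port MUL/MEM
[4] i5  st  -- no-port MEM/MEM
[5] i6/i7  st/and  -- dual
[6] i8/i9  and/sub  -- dual

PAIRS = 3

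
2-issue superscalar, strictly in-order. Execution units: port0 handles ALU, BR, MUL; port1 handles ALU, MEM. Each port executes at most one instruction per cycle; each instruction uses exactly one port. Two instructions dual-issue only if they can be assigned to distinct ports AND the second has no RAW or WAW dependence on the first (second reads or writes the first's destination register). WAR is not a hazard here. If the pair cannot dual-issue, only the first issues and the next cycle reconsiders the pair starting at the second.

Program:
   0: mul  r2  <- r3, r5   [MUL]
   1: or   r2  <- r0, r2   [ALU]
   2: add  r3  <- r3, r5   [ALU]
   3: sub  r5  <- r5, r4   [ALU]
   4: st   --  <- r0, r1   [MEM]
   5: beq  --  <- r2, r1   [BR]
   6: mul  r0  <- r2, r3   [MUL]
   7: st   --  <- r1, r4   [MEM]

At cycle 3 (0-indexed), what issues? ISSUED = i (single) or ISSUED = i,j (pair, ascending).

#0 head=0: mul.MUL i0 RAW+WAW r2
#1 head=1: or.ALU+add.ALU i1&i2 2-wide
#2 head=3: sub.ALU+st.MEM i3&i4 2-wide
#3 head=5: beq.BR i5 no-port BR/MUL
#4 head=6: mul.MUL+st.MEM i6&i7 2-wide

ISSUED = 5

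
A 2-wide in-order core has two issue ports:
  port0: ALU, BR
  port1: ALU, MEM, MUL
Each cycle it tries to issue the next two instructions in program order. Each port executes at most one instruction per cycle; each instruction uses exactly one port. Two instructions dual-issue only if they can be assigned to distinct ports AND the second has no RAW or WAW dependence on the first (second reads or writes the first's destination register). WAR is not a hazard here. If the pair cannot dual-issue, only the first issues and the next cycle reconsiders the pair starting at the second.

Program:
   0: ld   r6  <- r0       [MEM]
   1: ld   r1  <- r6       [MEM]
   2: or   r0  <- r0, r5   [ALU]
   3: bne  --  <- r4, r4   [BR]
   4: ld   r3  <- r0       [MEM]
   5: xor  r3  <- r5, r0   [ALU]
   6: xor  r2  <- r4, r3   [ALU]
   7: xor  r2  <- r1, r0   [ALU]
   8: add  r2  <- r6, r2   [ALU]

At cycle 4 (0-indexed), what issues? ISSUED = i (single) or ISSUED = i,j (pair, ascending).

c0: i0 ld  no-port MEM/MEM
c1: i1&i2 ld/or  dual
c2: i3&i4 bne/ld  dual
c3: i5 xor  RAW r3
c4: i6 xor  WAW r2
c5: i7 xor  RAW+WAW r2
c6: i8 add  tail

ISSUED = 6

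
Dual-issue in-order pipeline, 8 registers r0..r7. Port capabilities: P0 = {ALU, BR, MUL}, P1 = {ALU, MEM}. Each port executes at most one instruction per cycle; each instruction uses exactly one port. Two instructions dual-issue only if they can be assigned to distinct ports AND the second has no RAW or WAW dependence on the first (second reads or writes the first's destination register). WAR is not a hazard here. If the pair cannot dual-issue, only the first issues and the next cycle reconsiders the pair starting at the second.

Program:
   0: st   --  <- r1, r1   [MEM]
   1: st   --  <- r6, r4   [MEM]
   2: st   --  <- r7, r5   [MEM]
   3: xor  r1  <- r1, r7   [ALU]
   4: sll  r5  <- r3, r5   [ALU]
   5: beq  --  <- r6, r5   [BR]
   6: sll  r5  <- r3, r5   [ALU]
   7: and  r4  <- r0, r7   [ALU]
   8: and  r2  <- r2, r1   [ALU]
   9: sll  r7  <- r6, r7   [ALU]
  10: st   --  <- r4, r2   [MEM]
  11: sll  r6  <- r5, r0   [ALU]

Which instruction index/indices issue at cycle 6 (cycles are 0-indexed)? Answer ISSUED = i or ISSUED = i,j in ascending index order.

ISSUED = 9,10

c0: i0 st  no-port MEM/MEM
c1: i1 st  no-port MEM/MEM
c2: i2,i3 st xor  pair
c3: i4 sll  RAW r5
c4: i5,i6 beq sll  pair
c5: i7,i8 and and  pair
c6: i9,i10 sll st  pair
c7: i11 sll  tail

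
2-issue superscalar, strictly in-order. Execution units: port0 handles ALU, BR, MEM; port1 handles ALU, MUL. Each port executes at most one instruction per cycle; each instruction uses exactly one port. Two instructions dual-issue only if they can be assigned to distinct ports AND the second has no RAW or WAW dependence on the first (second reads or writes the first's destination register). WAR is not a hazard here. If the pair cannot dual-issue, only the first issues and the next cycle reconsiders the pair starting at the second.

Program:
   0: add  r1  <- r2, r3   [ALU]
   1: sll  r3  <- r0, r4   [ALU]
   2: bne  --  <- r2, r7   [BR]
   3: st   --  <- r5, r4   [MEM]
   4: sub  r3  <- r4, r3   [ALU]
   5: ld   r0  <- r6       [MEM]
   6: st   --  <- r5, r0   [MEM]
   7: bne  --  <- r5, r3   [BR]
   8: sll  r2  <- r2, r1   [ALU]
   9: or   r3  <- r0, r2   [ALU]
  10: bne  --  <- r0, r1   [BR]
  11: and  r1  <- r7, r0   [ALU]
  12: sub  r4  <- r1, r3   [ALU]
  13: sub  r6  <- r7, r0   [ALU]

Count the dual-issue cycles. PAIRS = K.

PAIRS = 5

0. add+sll @i0/i1  | pair
1. bne @i2  | no-port BR/MEM
2. st+sub @i3/i4  | pair
3. ld @i5  | no-port MEM/MEM
4. st @i6  | no-port MEM/BR
5. bne+sll @i7/i8  | pair
6. or+bne @i9/i10  | pair
7. and @i11  | RAW r1
8. sub+sub @i12/i13  | pair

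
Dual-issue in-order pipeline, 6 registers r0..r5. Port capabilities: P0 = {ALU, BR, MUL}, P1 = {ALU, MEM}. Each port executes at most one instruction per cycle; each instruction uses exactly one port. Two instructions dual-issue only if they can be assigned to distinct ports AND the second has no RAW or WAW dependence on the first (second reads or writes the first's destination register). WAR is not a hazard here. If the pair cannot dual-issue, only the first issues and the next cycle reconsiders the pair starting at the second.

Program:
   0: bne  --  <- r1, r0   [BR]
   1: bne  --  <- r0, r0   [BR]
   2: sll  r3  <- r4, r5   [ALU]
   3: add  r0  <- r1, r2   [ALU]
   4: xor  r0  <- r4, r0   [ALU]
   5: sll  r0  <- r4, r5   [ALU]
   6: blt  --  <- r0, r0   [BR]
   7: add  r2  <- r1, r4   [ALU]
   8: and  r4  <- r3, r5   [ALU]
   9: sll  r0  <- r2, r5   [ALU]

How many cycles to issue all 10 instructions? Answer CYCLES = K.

CYCLES = 7

[0] i0  bne.BR  -- no-port BR/BR
[1] i1&i2  bne.BR;sll.ALU  -- pair
[2] i3  add.ALU  -- RAW+WAW r0
[3] i4  xor.ALU  -- WAW r0
[4] i5  sll.ALU  -- RAW r0
[5] i6&i7  blt.BR;add.ALU  -- pair
[6] i8&i9  and.ALU;sll.ALU  -- pair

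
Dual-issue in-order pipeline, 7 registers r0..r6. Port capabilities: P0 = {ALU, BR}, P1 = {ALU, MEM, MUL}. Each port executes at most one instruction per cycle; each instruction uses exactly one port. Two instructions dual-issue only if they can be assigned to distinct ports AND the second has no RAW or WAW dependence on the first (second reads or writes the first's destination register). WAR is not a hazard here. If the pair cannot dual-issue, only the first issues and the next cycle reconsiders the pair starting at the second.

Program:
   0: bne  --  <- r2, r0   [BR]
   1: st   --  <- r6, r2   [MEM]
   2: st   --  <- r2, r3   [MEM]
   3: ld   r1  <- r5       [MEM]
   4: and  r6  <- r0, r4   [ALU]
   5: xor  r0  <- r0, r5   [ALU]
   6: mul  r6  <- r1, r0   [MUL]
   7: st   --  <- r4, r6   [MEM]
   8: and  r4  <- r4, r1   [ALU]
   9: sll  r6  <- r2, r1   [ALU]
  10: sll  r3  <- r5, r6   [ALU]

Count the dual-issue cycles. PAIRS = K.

t=0 i0,i1:bne+st ; pair
t=1 i2:st ; no-port MEM/MEM
t=2 i3,i4:ld+and ; pair
t=3 i5:xor ; RAW r0
t=4 i6:mul ; no-port MUL/MEM
t=5 i7,i8:st+and ; pair
t=6 i9:sll ; RAW r6
t=7 i10:sll ; tail

PAIRS = 3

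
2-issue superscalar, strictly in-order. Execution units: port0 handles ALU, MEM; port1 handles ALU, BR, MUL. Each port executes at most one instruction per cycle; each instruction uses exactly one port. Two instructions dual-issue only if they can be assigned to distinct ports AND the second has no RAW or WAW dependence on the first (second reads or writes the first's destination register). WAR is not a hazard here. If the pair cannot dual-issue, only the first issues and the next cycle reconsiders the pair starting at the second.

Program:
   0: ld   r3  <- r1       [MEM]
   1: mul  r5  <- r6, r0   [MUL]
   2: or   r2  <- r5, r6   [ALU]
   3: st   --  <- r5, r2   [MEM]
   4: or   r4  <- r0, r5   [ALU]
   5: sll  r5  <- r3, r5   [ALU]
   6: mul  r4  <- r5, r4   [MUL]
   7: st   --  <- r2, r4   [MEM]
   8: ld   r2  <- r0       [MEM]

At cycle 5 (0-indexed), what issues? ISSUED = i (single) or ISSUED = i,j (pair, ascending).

ISSUED = 7

  cy0 -> i0&i1 (ld mul) dual
  cy1 -> i2 (or) RAW r2
  cy2 -> i3&i4 (st or) dual
  cy3 -> i5 (sll) RAW r5
  cy4 -> i6 (mul) RAW r4
  cy5 -> i7 (st) no-port MEM/MEM
  cy6 -> i8 (ld) tail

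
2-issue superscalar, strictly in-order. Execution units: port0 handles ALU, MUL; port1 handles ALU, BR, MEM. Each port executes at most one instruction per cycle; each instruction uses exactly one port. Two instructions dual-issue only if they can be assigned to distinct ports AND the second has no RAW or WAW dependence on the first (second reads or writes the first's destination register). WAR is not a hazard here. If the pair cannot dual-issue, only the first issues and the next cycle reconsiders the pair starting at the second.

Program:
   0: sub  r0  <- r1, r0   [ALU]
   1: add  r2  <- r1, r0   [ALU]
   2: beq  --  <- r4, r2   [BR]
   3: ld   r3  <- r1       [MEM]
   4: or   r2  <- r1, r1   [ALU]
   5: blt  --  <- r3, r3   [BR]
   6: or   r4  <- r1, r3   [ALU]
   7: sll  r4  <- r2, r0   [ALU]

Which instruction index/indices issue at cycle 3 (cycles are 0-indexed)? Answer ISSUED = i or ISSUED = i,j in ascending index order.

t=0 i0:sub ; RAW r0
t=1 i1:add ; RAW r2
t=2 i2:beq ; no-port BR/MEM
t=3 i3/i4:ld or ; dual
t=4 i5/i6:blt or ; dual
t=5 i7:sll ; tail

ISSUED = 3,4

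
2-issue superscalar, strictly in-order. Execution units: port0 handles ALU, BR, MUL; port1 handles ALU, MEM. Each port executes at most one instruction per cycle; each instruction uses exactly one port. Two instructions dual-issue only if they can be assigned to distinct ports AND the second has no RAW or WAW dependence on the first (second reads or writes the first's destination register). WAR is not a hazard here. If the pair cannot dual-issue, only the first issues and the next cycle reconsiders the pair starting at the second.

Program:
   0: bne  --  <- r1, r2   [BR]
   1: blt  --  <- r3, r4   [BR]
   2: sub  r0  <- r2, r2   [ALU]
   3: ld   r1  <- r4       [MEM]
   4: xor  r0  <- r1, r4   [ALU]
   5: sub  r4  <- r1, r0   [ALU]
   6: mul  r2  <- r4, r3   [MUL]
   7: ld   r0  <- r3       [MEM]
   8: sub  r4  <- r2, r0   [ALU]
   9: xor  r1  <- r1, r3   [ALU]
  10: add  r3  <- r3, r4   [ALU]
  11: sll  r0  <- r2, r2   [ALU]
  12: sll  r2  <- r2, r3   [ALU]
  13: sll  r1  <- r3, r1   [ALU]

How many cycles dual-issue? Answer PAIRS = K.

#0 head=0: bne i0 no-port BR/BR
#1 head=1: blt+sub i1+i2 dual
#2 head=3: ld i3 RAW r1
#3 head=4: xor i4 RAW r0
#4 head=5: sub i5 RAW r4
#5 head=6: mul+ld i6+i7 dual
#6 head=8: sub+xor i8+i9 dual
#7 head=10: add+sll i10+i11 dual
#8 head=12: sll+sll i12+i13 dual

PAIRS = 5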